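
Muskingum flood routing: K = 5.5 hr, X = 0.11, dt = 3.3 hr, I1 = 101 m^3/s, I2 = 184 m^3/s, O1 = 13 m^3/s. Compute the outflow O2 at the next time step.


Muskingum coefficients:
denom = 2*K*(1-X) + dt = 2*5.5*(1-0.11) + 3.3 = 13.09.
C0 = (dt - 2*K*X)/denom = (3.3 - 2*5.5*0.11)/13.09 = 0.1597.
C1 = (dt + 2*K*X)/denom = (3.3 + 2*5.5*0.11)/13.09 = 0.3445.
C2 = (2*K*(1-X) - dt)/denom = 0.4958.
O2 = C0*I2 + C1*I1 + C2*O1
   = 0.1597*184 + 0.3445*101 + 0.4958*13
   = 70.62 m^3/s.

70.62


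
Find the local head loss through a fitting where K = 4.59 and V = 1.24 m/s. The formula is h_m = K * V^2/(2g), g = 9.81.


Minor loss formula: h_m = K * V^2/(2g).
V^2 = 1.24^2 = 1.5376.
V^2/(2g) = 1.5376 / 19.62 = 0.0784 m.
h_m = 4.59 * 0.0784 = 0.3597 m.

0.3597


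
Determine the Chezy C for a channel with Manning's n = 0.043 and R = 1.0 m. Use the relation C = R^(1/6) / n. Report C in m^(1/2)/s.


The Chezy coefficient relates to Manning's n through C = R^(1/6) / n.
R^(1/6) = 1.0^(1/6) = 1.0.
C = 1.0 / 0.043 = 23.26 m^(1/2)/s.

23.26


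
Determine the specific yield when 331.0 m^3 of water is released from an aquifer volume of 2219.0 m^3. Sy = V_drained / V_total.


Specific yield Sy = Volume drained / Total volume.
Sy = 331.0 / 2219.0
   = 0.1492.

0.1492


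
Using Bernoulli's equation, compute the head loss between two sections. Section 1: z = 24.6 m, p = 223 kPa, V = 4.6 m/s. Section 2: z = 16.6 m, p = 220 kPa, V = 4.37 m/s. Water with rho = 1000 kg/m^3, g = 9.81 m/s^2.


Total head at each section: H = z + p/(rho*g) + V^2/(2g).
H1 = 24.6 + 223*1000/(1000*9.81) + 4.6^2/(2*9.81)
   = 24.6 + 22.732 + 1.0785
   = 48.41 m.
H2 = 16.6 + 220*1000/(1000*9.81) + 4.37^2/(2*9.81)
   = 16.6 + 22.426 + 0.9733
   = 39.999 m.
h_L = H1 - H2 = 48.41 - 39.999 = 8.411 m.

8.411


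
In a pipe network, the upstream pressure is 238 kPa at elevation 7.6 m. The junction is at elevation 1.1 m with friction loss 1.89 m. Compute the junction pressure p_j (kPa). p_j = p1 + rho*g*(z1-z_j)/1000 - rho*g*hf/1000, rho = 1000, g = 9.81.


Junction pressure: p_j = p1 + rho*g*(z1 - z_j)/1000 - rho*g*hf/1000.
Elevation term = 1000*9.81*(7.6 - 1.1)/1000 = 63.765 kPa.
Friction term = 1000*9.81*1.89/1000 = 18.541 kPa.
p_j = 238 + 63.765 - 18.541 = 283.22 kPa.

283.22


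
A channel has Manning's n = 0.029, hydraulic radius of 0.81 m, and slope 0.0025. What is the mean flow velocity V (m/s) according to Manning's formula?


Manning's equation gives V = (1/n) * R^(2/3) * S^(1/2).
First, compute R^(2/3) = 0.81^(2/3) = 0.8689.
Next, S^(1/2) = 0.0025^(1/2) = 0.05.
Then 1/n = 1/0.029 = 34.48.
V = 34.48 * 0.8689 * 0.05 = 1.4982 m/s.

1.4982


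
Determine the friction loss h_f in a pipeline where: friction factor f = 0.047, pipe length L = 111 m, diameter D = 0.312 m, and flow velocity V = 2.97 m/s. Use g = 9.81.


Darcy-Weisbach equation: h_f = f * (L/D) * V^2/(2g).
f * L/D = 0.047 * 111/0.312 = 16.7212.
V^2/(2g) = 2.97^2 / (2*9.81) = 8.8209 / 19.62 = 0.4496 m.
h_f = 16.7212 * 0.4496 = 7.518 m.

7.518


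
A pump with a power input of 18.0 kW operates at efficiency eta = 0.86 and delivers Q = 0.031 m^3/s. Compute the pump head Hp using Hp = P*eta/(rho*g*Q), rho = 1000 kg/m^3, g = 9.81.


Pump head formula: Hp = P * eta / (rho * g * Q).
Numerator: P * eta = 18.0 * 1000 * 0.86 = 15480.0 W.
Denominator: rho * g * Q = 1000 * 9.81 * 0.031 = 304.11.
Hp = 15480.0 / 304.11 = 50.9 m.

50.9


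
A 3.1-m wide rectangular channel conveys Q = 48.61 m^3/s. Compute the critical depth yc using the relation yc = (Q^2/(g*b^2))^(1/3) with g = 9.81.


Using yc = (Q^2 / (g * b^2))^(1/3):
Q^2 = 48.61^2 = 2362.93.
g * b^2 = 9.81 * 3.1^2 = 9.81 * 9.61 = 94.27.
Q^2 / (g*b^2) = 2362.93 / 94.27 = 25.0656.
yc = 25.0656^(1/3) = 2.9265 m.

2.9265


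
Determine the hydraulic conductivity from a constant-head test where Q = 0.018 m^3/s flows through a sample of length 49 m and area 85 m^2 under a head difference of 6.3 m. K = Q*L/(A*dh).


From K = Q*L / (A*dh):
Numerator: Q*L = 0.018 * 49 = 0.882.
Denominator: A*dh = 85 * 6.3 = 535.5.
K = 0.882 / 535.5 = 0.001647 m/s.

0.001647


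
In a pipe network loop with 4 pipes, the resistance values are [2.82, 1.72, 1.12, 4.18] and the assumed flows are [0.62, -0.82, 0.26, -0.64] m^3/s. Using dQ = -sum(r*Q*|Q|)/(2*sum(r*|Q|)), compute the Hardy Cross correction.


Numerator terms (r*Q*|Q|): 2.82*0.62*|0.62| = 1.084; 1.72*-0.82*|-0.82| = -1.1565; 1.12*0.26*|0.26| = 0.0757; 4.18*-0.64*|-0.64| = -1.7121.
Sum of numerator = -1.7089.
Denominator terms (r*|Q|): 2.82*|0.62| = 1.7484; 1.72*|-0.82| = 1.4104; 1.12*|0.26| = 0.2912; 4.18*|-0.64| = 2.6752.
2 * sum of denominator = 2 * 6.1252 = 12.2504.
dQ = --1.7089 / 12.2504 = 0.1395 m^3/s.

0.1395


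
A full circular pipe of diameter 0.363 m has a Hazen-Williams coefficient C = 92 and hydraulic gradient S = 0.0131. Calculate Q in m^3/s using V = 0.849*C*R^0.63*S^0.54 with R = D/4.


For a full circular pipe, R = D/4 = 0.363/4 = 0.0907 m.
V = 0.849 * 92 * 0.0907^0.63 * 0.0131^0.54
  = 0.849 * 92 * 0.220518 * 0.096234
  = 1.6575 m/s.
Pipe area A = pi*D^2/4 = pi*0.363^2/4 = 0.1035 m^2.
Q = A * V = 0.1035 * 1.6575 = 0.1715 m^3/s.

0.1715


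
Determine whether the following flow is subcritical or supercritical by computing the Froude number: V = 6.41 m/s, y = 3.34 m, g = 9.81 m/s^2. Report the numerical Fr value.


The Froude number is defined as Fr = V / sqrt(g*y).
g*y = 9.81 * 3.34 = 32.7654.
sqrt(g*y) = sqrt(32.7654) = 5.7241.
Fr = 6.41 / 5.7241 = 1.1198.
Since Fr > 1, the flow is supercritical.

1.1198


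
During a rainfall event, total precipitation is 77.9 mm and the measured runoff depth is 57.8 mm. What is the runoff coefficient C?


The runoff coefficient C = runoff depth / rainfall depth.
C = 57.8 / 77.9
  = 0.742.

0.742


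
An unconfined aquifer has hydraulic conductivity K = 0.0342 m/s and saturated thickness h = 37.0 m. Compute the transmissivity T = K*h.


Transmissivity is defined as T = K * h.
T = 0.0342 * 37.0
  = 1.2654 m^2/s.

1.2654


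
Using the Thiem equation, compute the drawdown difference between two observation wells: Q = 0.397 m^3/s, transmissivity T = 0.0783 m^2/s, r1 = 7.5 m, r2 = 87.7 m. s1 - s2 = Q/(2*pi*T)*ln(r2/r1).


Thiem equation: s1 - s2 = Q/(2*pi*T) * ln(r2/r1).
ln(r2/r1) = ln(87.7/7.5) = 2.459.
Q/(2*pi*T) = 0.397 / (2*pi*0.0783) = 0.397 / 0.492 = 0.807.
s1 - s2 = 0.807 * 2.459 = 1.9843 m.

1.9843


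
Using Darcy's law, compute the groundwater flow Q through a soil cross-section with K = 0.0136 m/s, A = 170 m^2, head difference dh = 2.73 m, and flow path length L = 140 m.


Darcy's law: Q = K * A * i, where i = dh/L.
Hydraulic gradient i = 2.73 / 140 = 0.0195.
Q = 0.0136 * 170 * 0.0195
  = 0.0451 m^3/s.

0.0451


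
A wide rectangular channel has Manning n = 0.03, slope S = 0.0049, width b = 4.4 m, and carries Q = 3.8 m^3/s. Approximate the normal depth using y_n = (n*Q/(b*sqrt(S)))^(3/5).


We use the wide-channel approximation y_n = (n*Q/(b*sqrt(S)))^(3/5).
sqrt(S) = sqrt(0.0049) = 0.07.
Numerator: n*Q = 0.03 * 3.8 = 0.114.
Denominator: b*sqrt(S) = 4.4 * 0.07 = 0.308.
arg = 0.3701.
y_n = 0.3701^(3/5) = 0.5508 m.

0.5508


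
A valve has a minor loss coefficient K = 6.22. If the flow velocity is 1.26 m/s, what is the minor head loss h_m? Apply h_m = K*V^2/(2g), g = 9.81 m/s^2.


Minor loss formula: h_m = K * V^2/(2g).
V^2 = 1.26^2 = 1.5876.
V^2/(2g) = 1.5876 / 19.62 = 0.0809 m.
h_m = 6.22 * 0.0809 = 0.5033 m.

0.5033


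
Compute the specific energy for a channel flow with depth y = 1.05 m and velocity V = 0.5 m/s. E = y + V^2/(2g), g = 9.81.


Specific energy E = y + V^2/(2g).
Velocity head = V^2/(2g) = 0.5^2 / (2*9.81) = 0.25 / 19.62 = 0.0127 m.
E = 1.05 + 0.0127 = 1.0627 m.

1.0627


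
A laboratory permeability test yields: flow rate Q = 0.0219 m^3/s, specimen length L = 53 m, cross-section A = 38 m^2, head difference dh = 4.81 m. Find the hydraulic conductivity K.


From K = Q*L / (A*dh):
Numerator: Q*L = 0.0219 * 53 = 1.1607.
Denominator: A*dh = 38 * 4.81 = 182.78.
K = 1.1607 / 182.78 = 0.00635 m/s.

0.00635


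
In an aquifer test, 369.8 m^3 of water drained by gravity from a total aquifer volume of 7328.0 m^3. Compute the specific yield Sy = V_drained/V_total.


Specific yield Sy = Volume drained / Total volume.
Sy = 369.8 / 7328.0
   = 0.0505.

0.0505


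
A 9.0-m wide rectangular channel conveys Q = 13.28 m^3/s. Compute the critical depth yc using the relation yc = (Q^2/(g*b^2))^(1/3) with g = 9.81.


Using yc = (Q^2 / (g * b^2))^(1/3):
Q^2 = 13.28^2 = 176.36.
g * b^2 = 9.81 * 9.0^2 = 9.81 * 81.0 = 794.61.
Q^2 / (g*b^2) = 176.36 / 794.61 = 0.2219.
yc = 0.2219^(1/3) = 0.6055 m.

0.6055


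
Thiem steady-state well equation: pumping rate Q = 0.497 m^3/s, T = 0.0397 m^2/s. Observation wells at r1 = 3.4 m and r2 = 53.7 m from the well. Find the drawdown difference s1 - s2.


Thiem equation: s1 - s2 = Q/(2*pi*T) * ln(r2/r1).
ln(r2/r1) = ln(53.7/3.4) = 2.7596.
Q/(2*pi*T) = 0.497 / (2*pi*0.0397) = 0.497 / 0.2494 = 1.9924.
s1 - s2 = 1.9924 * 2.7596 = 5.4984 m.

5.4984


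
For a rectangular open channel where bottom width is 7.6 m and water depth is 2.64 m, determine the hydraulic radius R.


For a rectangular section:
Flow area A = b * y = 7.6 * 2.64 = 20.06 m^2.
Wetted perimeter P = b + 2y = 7.6 + 2*2.64 = 12.88 m.
Hydraulic radius R = A/P = 20.06 / 12.88 = 1.5578 m.

1.5578


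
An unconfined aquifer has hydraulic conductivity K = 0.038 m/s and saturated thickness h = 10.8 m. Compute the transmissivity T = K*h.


Transmissivity is defined as T = K * h.
T = 0.038 * 10.8
  = 0.4104 m^2/s.

0.4104


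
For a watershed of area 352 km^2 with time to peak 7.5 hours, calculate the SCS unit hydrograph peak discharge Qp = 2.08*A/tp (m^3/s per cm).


SCS formula: Qp = 2.08 * A / tp.
Qp = 2.08 * 352 / 7.5
   = 732.16 / 7.5
   = 97.62 m^3/s per cm.

97.62


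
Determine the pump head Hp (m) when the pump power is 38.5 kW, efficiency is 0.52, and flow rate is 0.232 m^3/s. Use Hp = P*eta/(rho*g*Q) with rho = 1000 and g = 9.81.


Pump head formula: Hp = P * eta / (rho * g * Q).
Numerator: P * eta = 38.5 * 1000 * 0.52 = 20020.0 W.
Denominator: rho * g * Q = 1000 * 9.81 * 0.232 = 2275.92.
Hp = 20020.0 / 2275.92 = 8.8 m.

8.8


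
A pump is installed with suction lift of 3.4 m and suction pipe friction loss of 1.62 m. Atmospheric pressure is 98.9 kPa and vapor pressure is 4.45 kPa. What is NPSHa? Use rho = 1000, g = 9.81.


NPSHa = p_atm/(rho*g) - z_s - hf_s - p_vap/(rho*g).
p_atm/(rho*g) = 98.9*1000 / (1000*9.81) = 10.082 m.
p_vap/(rho*g) = 4.45*1000 / (1000*9.81) = 0.454 m.
NPSHa = 10.082 - 3.4 - 1.62 - 0.454
      = 4.61 m.

4.61


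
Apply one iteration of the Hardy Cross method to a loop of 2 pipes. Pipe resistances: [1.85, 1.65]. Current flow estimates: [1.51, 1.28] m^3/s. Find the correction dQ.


Numerator terms (r*Q*|Q|): 1.85*1.51*|1.51| = 4.2182; 1.65*1.28*|1.28| = 2.7034.
Sum of numerator = 6.9215.
Denominator terms (r*|Q|): 1.85*|1.51| = 2.7935; 1.65*|1.28| = 2.112.
2 * sum of denominator = 2 * 4.9055 = 9.811.
dQ = -6.9215 / 9.811 = -0.7055 m^3/s.

-0.7055


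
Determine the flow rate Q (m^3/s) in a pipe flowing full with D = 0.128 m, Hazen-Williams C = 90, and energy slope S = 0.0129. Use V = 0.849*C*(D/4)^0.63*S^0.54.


For a full circular pipe, R = D/4 = 0.128/4 = 0.032 m.
V = 0.849 * 90 * 0.032^0.63 * 0.0129^0.54
  = 0.849 * 90 * 0.114352 * 0.095437
  = 0.8339 m/s.
Pipe area A = pi*D^2/4 = pi*0.128^2/4 = 0.0129 m^2.
Q = A * V = 0.0129 * 0.8339 = 0.0107 m^3/s.

0.0107


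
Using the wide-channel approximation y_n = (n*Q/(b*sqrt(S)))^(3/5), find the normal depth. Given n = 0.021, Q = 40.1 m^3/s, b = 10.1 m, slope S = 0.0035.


We use the wide-channel approximation y_n = (n*Q/(b*sqrt(S)))^(3/5).
sqrt(S) = sqrt(0.0035) = 0.059161.
Numerator: n*Q = 0.021 * 40.1 = 0.8421.
Denominator: b*sqrt(S) = 10.1 * 0.059161 = 0.597526.
arg = 1.4093.
y_n = 1.4093^(3/5) = 1.2286 m.

1.2286


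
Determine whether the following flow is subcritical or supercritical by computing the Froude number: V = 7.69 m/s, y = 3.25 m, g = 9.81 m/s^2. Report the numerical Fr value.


The Froude number is defined as Fr = V / sqrt(g*y).
g*y = 9.81 * 3.25 = 31.8825.
sqrt(g*y) = sqrt(31.8825) = 5.6465.
Fr = 7.69 / 5.6465 = 1.3619.
Since Fr > 1, the flow is supercritical.

1.3619


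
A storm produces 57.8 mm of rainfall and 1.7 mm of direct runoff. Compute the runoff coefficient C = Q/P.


The runoff coefficient C = runoff depth / rainfall depth.
C = 1.7 / 57.8
  = 0.0294.

0.0294


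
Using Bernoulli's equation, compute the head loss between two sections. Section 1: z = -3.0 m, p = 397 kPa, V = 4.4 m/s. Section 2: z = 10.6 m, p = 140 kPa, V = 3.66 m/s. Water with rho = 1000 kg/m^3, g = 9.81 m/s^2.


Total head at each section: H = z + p/(rho*g) + V^2/(2g).
H1 = -3.0 + 397*1000/(1000*9.81) + 4.4^2/(2*9.81)
   = -3.0 + 40.469 + 0.9867
   = 38.456 m.
H2 = 10.6 + 140*1000/(1000*9.81) + 3.66^2/(2*9.81)
   = 10.6 + 14.271 + 0.6828
   = 25.554 m.
h_L = H1 - H2 = 38.456 - 25.554 = 12.902 m.

12.902


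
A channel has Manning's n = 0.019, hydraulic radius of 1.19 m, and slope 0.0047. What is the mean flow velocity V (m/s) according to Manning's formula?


Manning's equation gives V = (1/n) * R^(2/3) * S^(1/2).
First, compute R^(2/3) = 1.19^(2/3) = 1.123.
Next, S^(1/2) = 0.0047^(1/2) = 0.068557.
Then 1/n = 1/0.019 = 52.63.
V = 52.63 * 1.123 * 0.068557 = 4.0519 m/s.

4.0519


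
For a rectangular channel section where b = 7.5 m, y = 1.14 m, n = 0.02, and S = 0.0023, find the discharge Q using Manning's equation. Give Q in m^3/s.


For a rectangular channel, the cross-sectional area A = b * y = 7.5 * 1.14 = 8.55 m^2.
The wetted perimeter P = b + 2y = 7.5 + 2*1.14 = 9.78 m.
Hydraulic radius R = A/P = 8.55/9.78 = 0.8742 m.
Velocity V = (1/n)*R^(2/3)*S^(1/2) = (1/0.02)*0.8742^(2/3)*0.0023^(1/2) = 2.1924 m/s.
Discharge Q = A * V = 8.55 * 2.1924 = 18.745 m^3/s.

18.745


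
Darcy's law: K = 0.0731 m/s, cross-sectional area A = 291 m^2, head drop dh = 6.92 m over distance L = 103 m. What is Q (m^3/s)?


Darcy's law: Q = K * A * i, where i = dh/L.
Hydraulic gradient i = 6.92 / 103 = 0.067184.
Q = 0.0731 * 291 * 0.067184
  = 1.4292 m^3/s.

1.4292


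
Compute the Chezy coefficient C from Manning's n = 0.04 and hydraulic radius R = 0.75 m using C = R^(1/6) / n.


The Chezy coefficient relates to Manning's n through C = R^(1/6) / n.
R^(1/6) = 0.75^(1/6) = 0.953184.
C = 0.953184 / 0.04 = 23.83 m^(1/2)/s.

23.83


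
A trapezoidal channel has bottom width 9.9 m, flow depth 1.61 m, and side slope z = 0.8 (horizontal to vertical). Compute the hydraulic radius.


For a trapezoidal section with side slope z:
A = (b + z*y)*y = (9.9 + 0.8*1.61)*1.61 = 18.013 m^2.
P = b + 2*y*sqrt(1 + z^2) = 9.9 + 2*1.61*sqrt(1 + 0.8^2) = 14.024 m.
R = A/P = 18.013 / 14.024 = 1.2845 m.

1.2845


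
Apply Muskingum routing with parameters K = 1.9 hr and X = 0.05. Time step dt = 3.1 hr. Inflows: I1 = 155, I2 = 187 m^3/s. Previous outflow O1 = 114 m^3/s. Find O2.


Muskingum coefficients:
denom = 2*K*(1-X) + dt = 2*1.9*(1-0.05) + 3.1 = 6.71.
C0 = (dt - 2*K*X)/denom = (3.1 - 2*1.9*0.05)/6.71 = 0.4337.
C1 = (dt + 2*K*X)/denom = (3.1 + 2*1.9*0.05)/6.71 = 0.4903.
C2 = (2*K*(1-X) - dt)/denom = 0.076.
O2 = C0*I2 + C1*I1 + C2*O1
   = 0.4337*187 + 0.4903*155 + 0.076*114
   = 165.76 m^3/s.

165.76


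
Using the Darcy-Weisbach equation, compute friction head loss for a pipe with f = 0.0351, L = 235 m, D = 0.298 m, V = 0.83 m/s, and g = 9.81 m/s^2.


Darcy-Weisbach equation: h_f = f * (L/D) * V^2/(2g).
f * L/D = 0.0351 * 235/0.298 = 27.6795.
V^2/(2g) = 0.83^2 / (2*9.81) = 0.6889 / 19.62 = 0.0351 m.
h_f = 27.6795 * 0.0351 = 0.972 m.

0.972


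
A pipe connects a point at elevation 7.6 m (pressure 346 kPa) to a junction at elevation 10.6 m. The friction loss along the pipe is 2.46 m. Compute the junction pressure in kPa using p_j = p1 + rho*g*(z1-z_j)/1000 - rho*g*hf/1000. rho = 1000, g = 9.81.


Junction pressure: p_j = p1 + rho*g*(z1 - z_j)/1000 - rho*g*hf/1000.
Elevation term = 1000*9.81*(7.6 - 10.6)/1000 = -29.43 kPa.
Friction term = 1000*9.81*2.46/1000 = 24.133 kPa.
p_j = 346 + -29.43 - 24.133 = 292.44 kPa.

292.44


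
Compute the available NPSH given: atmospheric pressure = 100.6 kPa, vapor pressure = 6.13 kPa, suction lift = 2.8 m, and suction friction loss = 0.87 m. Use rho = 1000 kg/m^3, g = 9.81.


NPSHa = p_atm/(rho*g) - z_s - hf_s - p_vap/(rho*g).
p_atm/(rho*g) = 100.6*1000 / (1000*9.81) = 10.255 m.
p_vap/(rho*g) = 6.13*1000 / (1000*9.81) = 0.625 m.
NPSHa = 10.255 - 2.8 - 0.87 - 0.625
      = 5.96 m.

5.96


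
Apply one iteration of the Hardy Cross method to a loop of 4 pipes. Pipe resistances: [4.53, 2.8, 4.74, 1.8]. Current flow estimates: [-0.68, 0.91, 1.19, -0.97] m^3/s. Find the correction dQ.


Numerator terms (r*Q*|Q|): 4.53*-0.68*|-0.68| = -2.0947; 2.8*0.91*|0.91| = 2.3187; 4.74*1.19*|1.19| = 6.7123; 1.8*-0.97*|-0.97| = -1.6936.
Sum of numerator = 5.2427.
Denominator terms (r*|Q|): 4.53*|-0.68| = 3.0804; 2.8*|0.91| = 2.548; 4.74*|1.19| = 5.6406; 1.8*|-0.97| = 1.746.
2 * sum of denominator = 2 * 13.015 = 26.03.
dQ = -5.2427 / 26.03 = -0.2014 m^3/s.

-0.2014


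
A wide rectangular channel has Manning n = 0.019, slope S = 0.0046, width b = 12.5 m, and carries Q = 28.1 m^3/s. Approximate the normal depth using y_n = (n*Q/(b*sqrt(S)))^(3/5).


We use the wide-channel approximation y_n = (n*Q/(b*sqrt(S)))^(3/5).
sqrt(S) = sqrt(0.0046) = 0.067823.
Numerator: n*Q = 0.019 * 28.1 = 0.5339.
Denominator: b*sqrt(S) = 12.5 * 0.067823 = 0.847787.
arg = 0.6298.
y_n = 0.6298^(3/5) = 0.7577 m.

0.7577


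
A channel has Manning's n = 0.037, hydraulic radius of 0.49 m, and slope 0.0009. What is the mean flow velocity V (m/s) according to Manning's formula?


Manning's equation gives V = (1/n) * R^(2/3) * S^(1/2).
First, compute R^(2/3) = 0.49^(2/3) = 0.6215.
Next, S^(1/2) = 0.0009^(1/2) = 0.03.
Then 1/n = 1/0.037 = 27.03.
V = 27.03 * 0.6215 * 0.03 = 0.5039 m/s.

0.5039


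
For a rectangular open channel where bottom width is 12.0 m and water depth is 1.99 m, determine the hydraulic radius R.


For a rectangular section:
Flow area A = b * y = 12.0 * 1.99 = 23.88 m^2.
Wetted perimeter P = b + 2y = 12.0 + 2*1.99 = 15.98 m.
Hydraulic radius R = A/P = 23.88 / 15.98 = 1.4944 m.

1.4944


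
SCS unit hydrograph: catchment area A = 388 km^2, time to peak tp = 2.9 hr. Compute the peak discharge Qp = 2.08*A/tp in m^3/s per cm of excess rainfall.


SCS formula: Qp = 2.08 * A / tp.
Qp = 2.08 * 388 / 2.9
   = 807.04 / 2.9
   = 278.29 m^3/s per cm.

278.29


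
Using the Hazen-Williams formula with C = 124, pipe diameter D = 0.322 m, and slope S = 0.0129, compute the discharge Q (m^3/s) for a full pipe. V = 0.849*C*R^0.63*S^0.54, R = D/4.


For a full circular pipe, R = D/4 = 0.322/4 = 0.0805 m.
V = 0.849 * 124 * 0.0805^0.63 * 0.0129^0.54
  = 0.849 * 124 * 0.20448 * 0.095437
  = 2.0545 m/s.
Pipe area A = pi*D^2/4 = pi*0.322^2/4 = 0.0814 m^2.
Q = A * V = 0.0814 * 2.0545 = 0.1673 m^3/s.

0.1673


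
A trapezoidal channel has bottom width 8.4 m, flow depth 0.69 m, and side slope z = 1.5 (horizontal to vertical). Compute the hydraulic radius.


For a trapezoidal section with side slope z:
A = (b + z*y)*y = (8.4 + 1.5*0.69)*0.69 = 6.51 m^2.
P = b + 2*y*sqrt(1 + z^2) = 8.4 + 2*0.69*sqrt(1 + 1.5^2) = 10.888 m.
R = A/P = 6.51 / 10.888 = 0.5979 m.

0.5979


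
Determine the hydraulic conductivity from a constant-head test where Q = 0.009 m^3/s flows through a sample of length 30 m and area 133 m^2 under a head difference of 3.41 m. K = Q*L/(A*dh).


From K = Q*L / (A*dh):
Numerator: Q*L = 0.009 * 30 = 0.27.
Denominator: A*dh = 133 * 3.41 = 453.53.
K = 0.27 / 453.53 = 0.000595 m/s.

0.000595


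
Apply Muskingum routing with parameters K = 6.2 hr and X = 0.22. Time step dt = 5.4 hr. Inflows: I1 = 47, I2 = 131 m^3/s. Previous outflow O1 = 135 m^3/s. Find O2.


Muskingum coefficients:
denom = 2*K*(1-X) + dt = 2*6.2*(1-0.22) + 5.4 = 15.072.
C0 = (dt - 2*K*X)/denom = (5.4 - 2*6.2*0.22)/15.072 = 0.1773.
C1 = (dt + 2*K*X)/denom = (5.4 + 2*6.2*0.22)/15.072 = 0.5393.
C2 = (2*K*(1-X) - dt)/denom = 0.2834.
O2 = C0*I2 + C1*I1 + C2*O1
   = 0.1773*131 + 0.5393*47 + 0.2834*135
   = 86.83 m^3/s.

86.83


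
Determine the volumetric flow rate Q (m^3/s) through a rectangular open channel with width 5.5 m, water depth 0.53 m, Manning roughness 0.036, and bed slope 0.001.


For a rectangular channel, the cross-sectional area A = b * y = 5.5 * 0.53 = 2.92 m^2.
The wetted perimeter P = b + 2y = 5.5 + 2*0.53 = 6.56 m.
Hydraulic radius R = A/P = 2.92/6.56 = 0.4444 m.
Velocity V = (1/n)*R^(2/3)*S^(1/2) = (1/0.036)*0.4444^(2/3)*0.001^(1/2) = 0.5115 m/s.
Discharge Q = A * V = 2.92 * 0.5115 = 1.491 m^3/s.

1.491


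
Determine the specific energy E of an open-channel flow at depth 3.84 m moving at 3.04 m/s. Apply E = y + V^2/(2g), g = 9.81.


Specific energy E = y + V^2/(2g).
Velocity head = V^2/(2g) = 3.04^2 / (2*9.81) = 9.2416 / 19.62 = 0.471 m.
E = 3.84 + 0.471 = 4.311 m.

4.311


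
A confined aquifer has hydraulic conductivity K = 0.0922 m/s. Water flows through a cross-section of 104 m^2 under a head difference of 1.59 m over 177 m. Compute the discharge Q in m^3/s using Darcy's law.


Darcy's law: Q = K * A * i, where i = dh/L.
Hydraulic gradient i = 1.59 / 177 = 0.008983.
Q = 0.0922 * 104 * 0.008983
  = 0.0861 m^3/s.

0.0861


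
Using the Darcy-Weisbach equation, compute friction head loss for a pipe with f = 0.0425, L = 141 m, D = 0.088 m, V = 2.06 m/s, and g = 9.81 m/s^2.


Darcy-Weisbach equation: h_f = f * (L/D) * V^2/(2g).
f * L/D = 0.0425 * 141/0.088 = 68.0966.
V^2/(2g) = 2.06^2 / (2*9.81) = 4.2436 / 19.62 = 0.2163 m.
h_f = 68.0966 * 0.2163 = 14.729 m.

14.729


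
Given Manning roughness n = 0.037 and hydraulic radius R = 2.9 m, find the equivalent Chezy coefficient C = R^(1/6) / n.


The Chezy coefficient relates to Manning's n through C = R^(1/6) / n.
R^(1/6) = 2.9^(1/6) = 1.19417.
C = 1.19417 / 0.037 = 32.27 m^(1/2)/s.

32.27


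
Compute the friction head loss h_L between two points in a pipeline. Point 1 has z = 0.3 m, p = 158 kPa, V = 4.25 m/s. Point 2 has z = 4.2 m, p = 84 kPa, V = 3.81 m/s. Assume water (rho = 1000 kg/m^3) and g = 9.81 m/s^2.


Total head at each section: H = z + p/(rho*g) + V^2/(2g).
H1 = 0.3 + 158*1000/(1000*9.81) + 4.25^2/(2*9.81)
   = 0.3 + 16.106 + 0.9206
   = 17.327 m.
H2 = 4.2 + 84*1000/(1000*9.81) + 3.81^2/(2*9.81)
   = 4.2 + 8.563 + 0.7399
   = 13.503 m.
h_L = H1 - H2 = 17.327 - 13.503 = 3.824 m.

3.824


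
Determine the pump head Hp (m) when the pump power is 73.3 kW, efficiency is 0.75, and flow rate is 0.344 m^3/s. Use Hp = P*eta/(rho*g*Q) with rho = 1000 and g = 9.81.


Pump head formula: Hp = P * eta / (rho * g * Q).
Numerator: P * eta = 73.3 * 1000 * 0.75 = 54975.0 W.
Denominator: rho * g * Q = 1000 * 9.81 * 0.344 = 3374.64.
Hp = 54975.0 / 3374.64 = 16.29 m.

16.29


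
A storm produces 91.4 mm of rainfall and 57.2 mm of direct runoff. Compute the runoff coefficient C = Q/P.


The runoff coefficient C = runoff depth / rainfall depth.
C = 57.2 / 91.4
  = 0.6258.

0.6258


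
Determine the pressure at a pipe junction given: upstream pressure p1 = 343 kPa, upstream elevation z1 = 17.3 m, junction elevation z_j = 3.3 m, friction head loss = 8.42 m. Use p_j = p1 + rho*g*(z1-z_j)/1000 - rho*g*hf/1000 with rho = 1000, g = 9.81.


Junction pressure: p_j = p1 + rho*g*(z1 - z_j)/1000 - rho*g*hf/1000.
Elevation term = 1000*9.81*(17.3 - 3.3)/1000 = 137.34 kPa.
Friction term = 1000*9.81*8.42/1000 = 82.6 kPa.
p_j = 343 + 137.34 - 82.6 = 397.74 kPa.

397.74


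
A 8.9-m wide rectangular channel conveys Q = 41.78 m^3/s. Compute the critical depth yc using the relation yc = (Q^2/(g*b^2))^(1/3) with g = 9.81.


Using yc = (Q^2 / (g * b^2))^(1/3):
Q^2 = 41.78^2 = 1745.57.
g * b^2 = 9.81 * 8.9^2 = 9.81 * 79.21 = 777.05.
Q^2 / (g*b^2) = 1745.57 / 777.05 = 2.2464.
yc = 2.2464^(1/3) = 1.3097 m.

1.3097


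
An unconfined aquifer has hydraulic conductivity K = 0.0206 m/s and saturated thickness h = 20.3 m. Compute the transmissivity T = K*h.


Transmissivity is defined as T = K * h.
T = 0.0206 * 20.3
  = 0.4182 m^2/s.

0.4182


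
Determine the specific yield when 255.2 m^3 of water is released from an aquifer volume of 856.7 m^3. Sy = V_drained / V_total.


Specific yield Sy = Volume drained / Total volume.
Sy = 255.2 / 856.7
   = 0.2979.

0.2979


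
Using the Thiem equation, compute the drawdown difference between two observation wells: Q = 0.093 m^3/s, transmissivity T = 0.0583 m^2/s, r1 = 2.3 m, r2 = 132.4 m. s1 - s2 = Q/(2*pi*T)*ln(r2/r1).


Thiem equation: s1 - s2 = Q/(2*pi*T) * ln(r2/r1).
ln(r2/r1) = ln(132.4/2.3) = 4.0529.
Q/(2*pi*T) = 0.093 / (2*pi*0.0583) = 0.093 / 0.3663 = 0.2539.
s1 - s2 = 0.2539 * 4.0529 = 1.029 m.

1.029


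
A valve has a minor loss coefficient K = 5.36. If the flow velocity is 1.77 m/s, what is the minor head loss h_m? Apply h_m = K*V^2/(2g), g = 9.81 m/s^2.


Minor loss formula: h_m = K * V^2/(2g).
V^2 = 1.77^2 = 3.1329.
V^2/(2g) = 3.1329 / 19.62 = 0.1597 m.
h_m = 5.36 * 0.1597 = 0.8559 m.

0.8559


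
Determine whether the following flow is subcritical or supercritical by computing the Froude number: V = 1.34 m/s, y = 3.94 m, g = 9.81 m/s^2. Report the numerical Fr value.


The Froude number is defined as Fr = V / sqrt(g*y).
g*y = 9.81 * 3.94 = 38.6514.
sqrt(g*y) = sqrt(38.6514) = 6.217.
Fr = 1.34 / 6.217 = 0.2155.
Since Fr < 1, the flow is subcritical.

0.2155


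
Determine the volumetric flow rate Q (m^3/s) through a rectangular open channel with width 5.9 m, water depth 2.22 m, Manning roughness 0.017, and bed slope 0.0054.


For a rectangular channel, the cross-sectional area A = b * y = 5.9 * 2.22 = 13.1 m^2.
The wetted perimeter P = b + 2y = 5.9 + 2*2.22 = 10.34 m.
Hydraulic radius R = A/P = 13.1/10.34 = 1.2667 m.
Velocity V = (1/n)*R^(2/3)*S^(1/2) = (1/0.017)*1.2667^(2/3)*0.0054^(1/2) = 5.0606 m/s.
Discharge Q = A * V = 13.1 * 5.0606 = 66.284 m^3/s.

66.284


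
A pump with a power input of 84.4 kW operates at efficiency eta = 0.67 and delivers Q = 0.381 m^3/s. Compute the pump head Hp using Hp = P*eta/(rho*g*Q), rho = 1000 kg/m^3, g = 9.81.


Pump head formula: Hp = P * eta / (rho * g * Q).
Numerator: P * eta = 84.4 * 1000 * 0.67 = 56548.0 W.
Denominator: rho * g * Q = 1000 * 9.81 * 0.381 = 3737.61.
Hp = 56548.0 / 3737.61 = 15.13 m.

15.13


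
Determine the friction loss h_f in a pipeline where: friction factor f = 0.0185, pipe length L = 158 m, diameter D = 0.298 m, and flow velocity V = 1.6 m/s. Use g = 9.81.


Darcy-Weisbach equation: h_f = f * (L/D) * V^2/(2g).
f * L/D = 0.0185 * 158/0.298 = 9.8087.
V^2/(2g) = 1.6^2 / (2*9.81) = 2.56 / 19.62 = 0.1305 m.
h_f = 9.8087 * 0.1305 = 1.28 m.

1.28


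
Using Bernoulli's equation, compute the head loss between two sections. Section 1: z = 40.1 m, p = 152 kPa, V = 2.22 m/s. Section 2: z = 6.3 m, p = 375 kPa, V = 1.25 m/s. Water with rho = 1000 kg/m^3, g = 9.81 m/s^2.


Total head at each section: H = z + p/(rho*g) + V^2/(2g).
H1 = 40.1 + 152*1000/(1000*9.81) + 2.22^2/(2*9.81)
   = 40.1 + 15.494 + 0.2512
   = 55.846 m.
H2 = 6.3 + 375*1000/(1000*9.81) + 1.25^2/(2*9.81)
   = 6.3 + 38.226 + 0.0796
   = 44.606 m.
h_L = H1 - H2 = 55.846 - 44.606 = 11.24 m.

11.24


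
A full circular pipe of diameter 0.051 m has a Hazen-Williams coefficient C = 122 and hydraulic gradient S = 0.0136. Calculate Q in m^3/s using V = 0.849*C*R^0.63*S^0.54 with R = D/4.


For a full circular pipe, R = D/4 = 0.051/4 = 0.0127 m.
V = 0.849 * 122 * 0.0127^0.63 * 0.0136^0.54
  = 0.849 * 122 * 0.064043 * 0.0982
  = 0.6514 m/s.
Pipe area A = pi*D^2/4 = pi*0.051^2/4 = 0.002 m^2.
Q = A * V = 0.002 * 0.6514 = 0.0013 m^3/s.

0.0013


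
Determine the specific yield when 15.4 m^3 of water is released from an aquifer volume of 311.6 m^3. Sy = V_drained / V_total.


Specific yield Sy = Volume drained / Total volume.
Sy = 15.4 / 311.6
   = 0.0494.

0.0494


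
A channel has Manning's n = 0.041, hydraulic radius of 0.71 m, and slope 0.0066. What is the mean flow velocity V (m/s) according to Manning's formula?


Manning's equation gives V = (1/n) * R^(2/3) * S^(1/2).
First, compute R^(2/3) = 0.71^(2/3) = 0.7959.
Next, S^(1/2) = 0.0066^(1/2) = 0.08124.
Then 1/n = 1/0.041 = 24.39.
V = 24.39 * 0.7959 * 0.08124 = 1.577 m/s.

1.577


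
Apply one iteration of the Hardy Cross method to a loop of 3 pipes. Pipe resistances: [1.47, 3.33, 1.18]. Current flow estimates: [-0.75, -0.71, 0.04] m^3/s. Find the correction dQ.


Numerator terms (r*Q*|Q|): 1.47*-0.75*|-0.75| = -0.8269; 3.33*-0.71*|-0.71| = -1.6787; 1.18*0.04*|0.04| = 0.0019.
Sum of numerator = -2.5036.
Denominator terms (r*|Q|): 1.47*|-0.75| = 1.1025; 3.33*|-0.71| = 2.3643; 1.18*|0.04| = 0.0472.
2 * sum of denominator = 2 * 3.514 = 7.028.
dQ = --2.5036 / 7.028 = 0.3562 m^3/s.

0.3562


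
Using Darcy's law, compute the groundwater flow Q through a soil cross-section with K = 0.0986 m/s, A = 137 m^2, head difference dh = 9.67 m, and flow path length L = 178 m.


Darcy's law: Q = K * A * i, where i = dh/L.
Hydraulic gradient i = 9.67 / 178 = 0.054326.
Q = 0.0986 * 137 * 0.054326
  = 0.7338 m^3/s.

0.7338


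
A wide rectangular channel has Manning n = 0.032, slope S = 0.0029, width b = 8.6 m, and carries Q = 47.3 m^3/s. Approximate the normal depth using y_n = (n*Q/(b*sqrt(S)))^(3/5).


We use the wide-channel approximation y_n = (n*Q/(b*sqrt(S)))^(3/5).
sqrt(S) = sqrt(0.0029) = 0.053852.
Numerator: n*Q = 0.032 * 47.3 = 1.5136.
Denominator: b*sqrt(S) = 8.6 * 0.053852 = 0.463127.
arg = 3.2682.
y_n = 3.2682^(3/5) = 2.0351 m.

2.0351


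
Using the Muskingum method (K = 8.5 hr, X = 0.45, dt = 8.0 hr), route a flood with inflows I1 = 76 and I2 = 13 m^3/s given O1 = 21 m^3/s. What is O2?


Muskingum coefficients:
denom = 2*K*(1-X) + dt = 2*8.5*(1-0.45) + 8.0 = 17.35.
C0 = (dt - 2*K*X)/denom = (8.0 - 2*8.5*0.45)/17.35 = 0.0202.
C1 = (dt + 2*K*X)/denom = (8.0 + 2*8.5*0.45)/17.35 = 0.902.
C2 = (2*K*(1-X) - dt)/denom = 0.0778.
O2 = C0*I2 + C1*I1 + C2*O1
   = 0.0202*13 + 0.902*76 + 0.0778*21
   = 70.45 m^3/s.

70.45


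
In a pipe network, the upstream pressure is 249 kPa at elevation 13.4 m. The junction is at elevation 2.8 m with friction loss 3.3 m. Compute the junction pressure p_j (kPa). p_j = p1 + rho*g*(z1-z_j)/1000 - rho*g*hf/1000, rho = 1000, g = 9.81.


Junction pressure: p_j = p1 + rho*g*(z1 - z_j)/1000 - rho*g*hf/1000.
Elevation term = 1000*9.81*(13.4 - 2.8)/1000 = 103.986 kPa.
Friction term = 1000*9.81*3.3/1000 = 32.373 kPa.
p_j = 249 + 103.986 - 32.373 = 320.61 kPa.

320.61


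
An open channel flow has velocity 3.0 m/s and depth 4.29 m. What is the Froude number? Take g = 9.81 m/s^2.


The Froude number is defined as Fr = V / sqrt(g*y).
g*y = 9.81 * 4.29 = 42.0849.
sqrt(g*y) = sqrt(42.0849) = 6.4873.
Fr = 3.0 / 6.4873 = 0.4624.

0.4624


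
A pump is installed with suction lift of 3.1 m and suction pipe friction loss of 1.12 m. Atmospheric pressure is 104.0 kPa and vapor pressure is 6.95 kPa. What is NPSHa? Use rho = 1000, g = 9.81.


NPSHa = p_atm/(rho*g) - z_s - hf_s - p_vap/(rho*g).
p_atm/(rho*g) = 104.0*1000 / (1000*9.81) = 10.601 m.
p_vap/(rho*g) = 6.95*1000 / (1000*9.81) = 0.708 m.
NPSHa = 10.601 - 3.1 - 1.12 - 0.708
      = 5.67 m.

5.67


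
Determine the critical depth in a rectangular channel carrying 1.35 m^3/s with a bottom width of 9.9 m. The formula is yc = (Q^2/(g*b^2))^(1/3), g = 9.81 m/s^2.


Using yc = (Q^2 / (g * b^2))^(1/3):
Q^2 = 1.35^2 = 1.82.
g * b^2 = 9.81 * 9.9^2 = 9.81 * 98.01 = 961.48.
Q^2 / (g*b^2) = 1.82 / 961.48 = 0.0019.
yc = 0.0019^(1/3) = 0.1238 m.

0.1238


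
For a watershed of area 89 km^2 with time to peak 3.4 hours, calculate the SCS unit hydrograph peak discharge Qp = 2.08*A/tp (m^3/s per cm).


SCS formula: Qp = 2.08 * A / tp.
Qp = 2.08 * 89 / 3.4
   = 185.12 / 3.4
   = 54.45 m^3/s per cm.

54.45


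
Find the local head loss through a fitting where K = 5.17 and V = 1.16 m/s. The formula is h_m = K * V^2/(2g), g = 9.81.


Minor loss formula: h_m = K * V^2/(2g).
V^2 = 1.16^2 = 1.3456.
V^2/(2g) = 1.3456 / 19.62 = 0.0686 m.
h_m = 5.17 * 0.0686 = 0.3546 m.

0.3546


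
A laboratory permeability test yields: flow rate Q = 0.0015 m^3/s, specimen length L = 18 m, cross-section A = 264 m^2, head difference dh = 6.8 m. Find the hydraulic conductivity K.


From K = Q*L / (A*dh):
Numerator: Q*L = 0.0015 * 18 = 0.027.
Denominator: A*dh = 264 * 6.8 = 1795.2.
K = 0.027 / 1795.2 = 1.5e-05 m/s.

1.5e-05


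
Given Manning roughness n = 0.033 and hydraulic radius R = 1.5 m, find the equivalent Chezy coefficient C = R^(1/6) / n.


The Chezy coefficient relates to Manning's n through C = R^(1/6) / n.
R^(1/6) = 1.5^(1/6) = 1.069913.
C = 1.069913 / 0.033 = 32.42 m^(1/2)/s.

32.42


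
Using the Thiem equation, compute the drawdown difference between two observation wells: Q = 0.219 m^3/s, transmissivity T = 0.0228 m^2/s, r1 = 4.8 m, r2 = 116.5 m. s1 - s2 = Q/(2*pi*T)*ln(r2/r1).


Thiem equation: s1 - s2 = Q/(2*pi*T) * ln(r2/r1).
ln(r2/r1) = ln(116.5/4.8) = 3.1893.
Q/(2*pi*T) = 0.219 / (2*pi*0.0228) = 0.219 / 0.1433 = 1.5287.
s1 - s2 = 1.5287 * 3.1893 = 4.8755 m.

4.8755


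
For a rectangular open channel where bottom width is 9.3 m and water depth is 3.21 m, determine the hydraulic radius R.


For a rectangular section:
Flow area A = b * y = 9.3 * 3.21 = 29.85 m^2.
Wetted perimeter P = b + 2y = 9.3 + 2*3.21 = 15.72 m.
Hydraulic radius R = A/P = 29.85 / 15.72 = 1.899 m.

1.899


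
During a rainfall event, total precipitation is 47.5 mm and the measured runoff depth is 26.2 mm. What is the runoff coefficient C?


The runoff coefficient C = runoff depth / rainfall depth.
C = 26.2 / 47.5
  = 0.5516.

0.5516


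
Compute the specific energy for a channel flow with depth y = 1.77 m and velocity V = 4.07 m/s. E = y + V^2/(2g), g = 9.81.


Specific energy E = y + V^2/(2g).
Velocity head = V^2/(2g) = 4.07^2 / (2*9.81) = 16.5649 / 19.62 = 0.8443 m.
E = 1.77 + 0.8443 = 2.6143 m.

2.6143


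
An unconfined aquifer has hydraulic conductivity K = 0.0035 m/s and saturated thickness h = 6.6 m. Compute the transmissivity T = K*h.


Transmissivity is defined as T = K * h.
T = 0.0035 * 6.6
  = 0.0231 m^2/s.

0.0231


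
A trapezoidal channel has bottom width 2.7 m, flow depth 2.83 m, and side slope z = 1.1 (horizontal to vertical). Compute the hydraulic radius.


For a trapezoidal section with side slope z:
A = (b + z*y)*y = (2.7 + 1.1*2.83)*2.83 = 16.451 m^2.
P = b + 2*y*sqrt(1 + z^2) = 2.7 + 2*2.83*sqrt(1 + 1.1^2) = 11.114 m.
R = A/P = 16.451 / 11.114 = 1.4802 m.

1.4802


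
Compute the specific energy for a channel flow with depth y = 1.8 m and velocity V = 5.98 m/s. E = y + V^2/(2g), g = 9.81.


Specific energy E = y + V^2/(2g).
Velocity head = V^2/(2g) = 5.98^2 / (2*9.81) = 35.7604 / 19.62 = 1.8227 m.
E = 1.8 + 1.8227 = 3.6227 m.

3.6227


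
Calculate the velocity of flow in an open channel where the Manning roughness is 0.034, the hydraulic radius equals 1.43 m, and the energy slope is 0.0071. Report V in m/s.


Manning's equation gives V = (1/n) * R^(2/3) * S^(1/2).
First, compute R^(2/3) = 1.43^(2/3) = 1.2693.
Next, S^(1/2) = 0.0071^(1/2) = 0.084261.
Then 1/n = 1/0.034 = 29.41.
V = 29.41 * 1.2693 * 0.084261 = 3.1456 m/s.

3.1456


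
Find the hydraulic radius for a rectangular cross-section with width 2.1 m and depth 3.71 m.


For a rectangular section:
Flow area A = b * y = 2.1 * 3.71 = 7.79 m^2.
Wetted perimeter P = b + 2y = 2.1 + 2*3.71 = 9.52 m.
Hydraulic radius R = A/P = 7.79 / 9.52 = 0.8184 m.

0.8184


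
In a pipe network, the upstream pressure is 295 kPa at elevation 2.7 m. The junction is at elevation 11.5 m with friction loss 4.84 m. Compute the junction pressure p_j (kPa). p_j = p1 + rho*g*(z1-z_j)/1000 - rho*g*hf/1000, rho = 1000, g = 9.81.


Junction pressure: p_j = p1 + rho*g*(z1 - z_j)/1000 - rho*g*hf/1000.
Elevation term = 1000*9.81*(2.7 - 11.5)/1000 = -86.328 kPa.
Friction term = 1000*9.81*4.84/1000 = 47.48 kPa.
p_j = 295 + -86.328 - 47.48 = 161.19 kPa.

161.19


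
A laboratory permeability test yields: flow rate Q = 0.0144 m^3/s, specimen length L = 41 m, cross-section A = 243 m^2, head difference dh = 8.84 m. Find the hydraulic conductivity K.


From K = Q*L / (A*dh):
Numerator: Q*L = 0.0144 * 41 = 0.5904.
Denominator: A*dh = 243 * 8.84 = 2148.12.
K = 0.5904 / 2148.12 = 0.000275 m/s.

0.000275


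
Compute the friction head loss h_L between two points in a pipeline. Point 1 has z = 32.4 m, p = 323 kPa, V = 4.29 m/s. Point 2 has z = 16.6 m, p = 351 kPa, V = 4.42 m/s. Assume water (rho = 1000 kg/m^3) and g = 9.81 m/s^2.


Total head at each section: H = z + p/(rho*g) + V^2/(2g).
H1 = 32.4 + 323*1000/(1000*9.81) + 4.29^2/(2*9.81)
   = 32.4 + 32.926 + 0.938
   = 66.264 m.
H2 = 16.6 + 351*1000/(1000*9.81) + 4.42^2/(2*9.81)
   = 16.6 + 35.78 + 0.9957
   = 53.376 m.
h_L = H1 - H2 = 66.264 - 53.376 = 12.888 m.

12.888


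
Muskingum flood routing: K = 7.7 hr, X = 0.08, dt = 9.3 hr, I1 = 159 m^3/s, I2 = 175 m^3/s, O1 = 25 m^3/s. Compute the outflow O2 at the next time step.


Muskingum coefficients:
denom = 2*K*(1-X) + dt = 2*7.7*(1-0.08) + 9.3 = 23.468.
C0 = (dt - 2*K*X)/denom = (9.3 - 2*7.7*0.08)/23.468 = 0.3438.
C1 = (dt + 2*K*X)/denom = (9.3 + 2*7.7*0.08)/23.468 = 0.4488.
C2 = (2*K*(1-X) - dt)/denom = 0.2074.
O2 = C0*I2 + C1*I1 + C2*O1
   = 0.3438*175 + 0.4488*159 + 0.2074*25
   = 136.7 m^3/s.

136.7


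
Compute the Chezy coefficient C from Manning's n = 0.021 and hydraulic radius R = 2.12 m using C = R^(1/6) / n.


The Chezy coefficient relates to Manning's n through C = R^(1/6) / n.
R^(1/6) = 2.12^(1/6) = 1.133416.
C = 1.133416 / 0.021 = 53.97 m^(1/2)/s.

53.97


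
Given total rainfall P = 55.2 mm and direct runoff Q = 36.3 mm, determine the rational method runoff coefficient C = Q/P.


The runoff coefficient C = runoff depth / rainfall depth.
C = 36.3 / 55.2
  = 0.6576.

0.6576


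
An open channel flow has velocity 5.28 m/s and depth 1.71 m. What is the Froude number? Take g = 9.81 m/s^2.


The Froude number is defined as Fr = V / sqrt(g*y).
g*y = 9.81 * 1.71 = 16.7751.
sqrt(g*y) = sqrt(16.7751) = 4.0957.
Fr = 5.28 / 4.0957 = 1.2891.

1.2891


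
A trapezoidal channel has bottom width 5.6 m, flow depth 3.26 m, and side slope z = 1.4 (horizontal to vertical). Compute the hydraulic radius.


For a trapezoidal section with side slope z:
A = (b + z*y)*y = (5.6 + 1.4*3.26)*3.26 = 33.135 m^2.
P = b + 2*y*sqrt(1 + z^2) = 5.6 + 2*3.26*sqrt(1 + 1.4^2) = 16.817 m.
R = A/P = 33.135 / 16.817 = 1.9703 m.

1.9703


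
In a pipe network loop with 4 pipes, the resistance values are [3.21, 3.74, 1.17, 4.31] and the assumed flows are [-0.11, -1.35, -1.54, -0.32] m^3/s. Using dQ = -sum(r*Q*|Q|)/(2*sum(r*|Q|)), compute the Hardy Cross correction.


Numerator terms (r*Q*|Q|): 3.21*-0.11*|-0.11| = -0.0388; 3.74*-1.35*|-1.35| = -6.8162; 1.17*-1.54*|-1.54| = -2.7748; 4.31*-0.32*|-0.32| = -0.4413.
Sum of numerator = -10.0711.
Denominator terms (r*|Q|): 3.21*|-0.11| = 0.3531; 3.74*|-1.35| = 5.049; 1.17*|-1.54| = 1.8018; 4.31*|-0.32| = 1.3792.
2 * sum of denominator = 2 * 8.5831 = 17.1662.
dQ = --10.0711 / 17.1662 = 0.5867 m^3/s.

0.5867


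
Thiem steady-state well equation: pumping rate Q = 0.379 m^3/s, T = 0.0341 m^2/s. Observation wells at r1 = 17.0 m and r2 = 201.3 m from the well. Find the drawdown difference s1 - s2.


Thiem equation: s1 - s2 = Q/(2*pi*T) * ln(r2/r1).
ln(r2/r1) = ln(201.3/17.0) = 2.4716.
Q/(2*pi*T) = 0.379 / (2*pi*0.0341) = 0.379 / 0.2143 = 1.7689.
s1 - s2 = 1.7689 * 2.4716 = 4.372 m.

4.372


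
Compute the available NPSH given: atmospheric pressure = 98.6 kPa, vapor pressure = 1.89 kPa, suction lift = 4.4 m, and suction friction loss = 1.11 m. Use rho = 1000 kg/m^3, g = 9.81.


NPSHa = p_atm/(rho*g) - z_s - hf_s - p_vap/(rho*g).
p_atm/(rho*g) = 98.6*1000 / (1000*9.81) = 10.051 m.
p_vap/(rho*g) = 1.89*1000 / (1000*9.81) = 0.193 m.
NPSHa = 10.051 - 4.4 - 1.11 - 0.193
      = 4.35 m.

4.35
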